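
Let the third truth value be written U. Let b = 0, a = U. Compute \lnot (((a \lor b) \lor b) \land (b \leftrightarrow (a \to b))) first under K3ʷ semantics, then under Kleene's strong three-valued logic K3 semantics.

U; U

In K3ʷ: a \lor b = U \lor 0 = U
(a \lor b) \lor b = U \lor 0 = U
a \to b = U \to 0 = U  [any arg is the third value ⇒ result is the third value]
b \leftrightarrow (a \to b) = 0 \leftrightarrow U = U
((a \lor b) \lor b) \land (b \leftrightarrow (a \to b)) = U \land U = U
\lnot (((a \lor b) \lor b) \land (b \leftrightarrow (a \to b))) = \lnot U = U
In Kleene's strong three-valued logic K3: a \lor b = U \lor 0 = U
(a \lor b) \lor b = U \lor 0 = U
a \to b = U \to 0 = U
b \leftrightarrow (a \to b) = 0 \leftrightarrow U = U
((a \lor b) \lor b) \land (b \leftrightarrow (a \to b)) = U \land U = U
\lnot (((a \lor b) \lor b) \land (b \leftrightarrow (a \to b))) = \lnot U = U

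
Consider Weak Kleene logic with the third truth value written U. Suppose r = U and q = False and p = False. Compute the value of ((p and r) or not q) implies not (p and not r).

p and r = False and U = U
not q = not False = True
(p and r) or not q = U or True = U
not r = not U = U
p and not r = False and U = U
not (p and not r) = not U = U
((p and r) or not q) implies not (p and not r) = U implies U = U  [any arg is the third value ⇒ result is the third value]

U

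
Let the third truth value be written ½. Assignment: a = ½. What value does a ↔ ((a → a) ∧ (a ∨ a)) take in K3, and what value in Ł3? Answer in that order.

½; 1

In K3: a → a = ½ → ½ = ½  [¬½ ∨ ½]
a ∨ a = ½ ∨ ½ = ½
(a → a) ∧ (a ∨ a) = ½ ∧ ½ = ½
a ↔ ((a → a) ∧ (a ∨ a)) = ½ ↔ ½ = ½
In Ł3: a → a = ½ → ½ = 1  [min(1, 1−½+½)]
a ∨ a = ½ ∨ ½ = ½
(a → a) ∧ (a ∨ a) = 1 ∧ ½ = ½
a ↔ ((a → a) ∧ (a ∨ a)) = ½ ↔ ½ = 1
They differ because K3 and Ł3 treat ½ differently under implication.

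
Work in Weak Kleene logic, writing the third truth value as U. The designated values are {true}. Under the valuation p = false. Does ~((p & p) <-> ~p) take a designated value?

Yes

p & p = false & false = false
~p = ~false = true
(p & p) <-> ~p = false <-> true = false
~((p & p) <-> ~p) = ~false = true
true ∈ {true}.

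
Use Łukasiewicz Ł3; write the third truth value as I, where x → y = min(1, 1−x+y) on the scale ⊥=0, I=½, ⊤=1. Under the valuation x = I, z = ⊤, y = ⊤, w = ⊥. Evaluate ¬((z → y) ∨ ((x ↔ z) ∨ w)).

⊥

z → y = ⊤ → ⊤ = ⊤
x ↔ z = I ↔ ⊤ = I  [1 − |½−1|]
(x ↔ z) ∨ w = I ∨ ⊥ = I
(z → y) ∨ ((x ↔ z) ∨ w) = ⊤ ∨ I = ⊤
¬((z → y) ∨ ((x ↔ z) ∨ w)) = ¬⊤ = ⊥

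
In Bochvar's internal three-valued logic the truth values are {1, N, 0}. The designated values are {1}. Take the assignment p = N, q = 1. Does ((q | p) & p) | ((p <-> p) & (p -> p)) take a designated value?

No

q | p = 1 | N = N
(q | p) & p = N & N = N
p <-> p = N <-> N = N
p -> p = N -> N = N  [any arg is the third value ⇒ result is the third value]
(p <-> p) & (p -> p) = N & N = N
((q | p) & p) | ((p <-> p) & (p -> p)) = N | N = N
N ∉ {1}.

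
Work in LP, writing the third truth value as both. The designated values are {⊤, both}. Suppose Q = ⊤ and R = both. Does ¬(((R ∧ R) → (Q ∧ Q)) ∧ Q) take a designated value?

R ∧ R = both ∧ both = both
Q ∧ Q = ⊤ ∧ ⊤ = ⊤
(R ∧ R) → (Q ∧ Q) = both → ⊤ = ⊤
((R ∧ R) → (Q ∧ Q)) ∧ Q = ⊤ ∧ ⊤ = ⊤
¬(((R ∧ R) → (Q ∧ Q)) ∧ Q) = ¬⊤ = ⊥
⊥ ∉ {⊤, both}.

No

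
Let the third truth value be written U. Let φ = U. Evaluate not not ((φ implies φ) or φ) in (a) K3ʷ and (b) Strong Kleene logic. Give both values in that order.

In K3ʷ: φ implies φ = U implies U = U
(φ implies φ) or φ = U or U = U
not ((φ implies φ) or φ) = not U = U
not not ((φ implies φ) or φ) = not U = U
In Strong Kleene logic: φ implies φ = U implies U = U  [not U or U]
(φ implies φ) or φ = U or U = U
not ((φ implies φ) or φ) = not U = U
not not ((φ implies φ) or φ) = not U = U

U; U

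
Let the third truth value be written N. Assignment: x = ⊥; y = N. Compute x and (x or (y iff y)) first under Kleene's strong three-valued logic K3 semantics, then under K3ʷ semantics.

⊥; N

In Kleene's strong three-valued logic K3: y iff y = N iff N = N
x or (y iff y) = ⊥ or N = N
x and (x or (y iff y)) = ⊥ and N = ⊥
In K3ʷ: y iff y = N iff N = N
x or (y iff y) = ⊥ or N = N
x and (x or (y iff y)) = ⊥ and N = N
They differ because Kleene's strong three-valued logic K3 and K3ʷ treat N differently under the binary connectives.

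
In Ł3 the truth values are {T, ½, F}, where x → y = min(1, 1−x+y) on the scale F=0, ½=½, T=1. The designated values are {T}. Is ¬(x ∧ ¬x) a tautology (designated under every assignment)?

Countermodel: x=½ gives ½, which is not designated.

No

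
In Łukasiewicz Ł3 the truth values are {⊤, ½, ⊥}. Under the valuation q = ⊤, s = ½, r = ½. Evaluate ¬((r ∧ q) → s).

r ∧ q = ½ ∧ ⊤ = ½
(r ∧ q) → s = ½ → ½ = ⊤  [min(1, 1−½+½)]
¬((r ∧ q) → s) = ¬⊤ = ⊥

⊥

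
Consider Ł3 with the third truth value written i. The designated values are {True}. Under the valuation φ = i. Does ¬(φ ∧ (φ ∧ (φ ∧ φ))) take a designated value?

No

φ ∧ φ = i ∧ i = i
φ ∧ (φ ∧ φ) = i ∧ i = i
φ ∧ (φ ∧ (φ ∧ φ)) = i ∧ i = i
¬(φ ∧ (φ ∧ (φ ∧ φ))) = ¬i = i
i ∉ {True}.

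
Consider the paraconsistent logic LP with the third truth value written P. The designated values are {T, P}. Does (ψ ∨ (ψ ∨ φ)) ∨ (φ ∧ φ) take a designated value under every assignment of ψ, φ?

No

Countermodel: ψ=F, φ=F gives F, which is not designated.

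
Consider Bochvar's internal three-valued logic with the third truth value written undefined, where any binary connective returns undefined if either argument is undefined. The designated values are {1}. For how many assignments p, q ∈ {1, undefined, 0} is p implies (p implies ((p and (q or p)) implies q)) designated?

Designated under: (p=1, q=1); (p=0, q=1); (p=0, q=0).

3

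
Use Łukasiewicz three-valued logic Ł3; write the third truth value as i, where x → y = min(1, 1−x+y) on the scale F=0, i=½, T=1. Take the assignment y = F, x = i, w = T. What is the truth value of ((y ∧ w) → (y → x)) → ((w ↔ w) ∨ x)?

T

y ∧ w = F ∧ T = F
y → x = F → i = T
(y ∧ w) → (y → x) = F → T = T
w ↔ w = T ↔ T = T
(w ↔ w) ∨ x = T ∨ i = T
((y ∧ w) → (y → x)) → ((w ↔ w) ∨ x) = T → T = T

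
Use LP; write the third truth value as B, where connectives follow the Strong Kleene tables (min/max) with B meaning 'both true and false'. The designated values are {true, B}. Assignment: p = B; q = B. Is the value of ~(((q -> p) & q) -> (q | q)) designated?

Yes

q -> p = B -> B = B  [~B | B]
(q -> p) & q = B & B = B
q | q = B | B = B
((q -> p) & q) -> (q | q) = B -> B = B
~(((q -> p) & q) -> (q | q)) = ~B = B
B ∈ {true, B}.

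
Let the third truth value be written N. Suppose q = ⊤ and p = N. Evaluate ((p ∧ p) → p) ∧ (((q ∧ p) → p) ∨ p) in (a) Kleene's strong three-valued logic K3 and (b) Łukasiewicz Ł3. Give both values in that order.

In Kleene's strong three-valued logic K3: p ∧ p = N ∧ N = N
(p ∧ p) → p = N → N = N
q ∧ p = ⊤ ∧ N = N
(q ∧ p) → p = N → N = N
((q ∧ p) → p) ∨ p = N ∨ N = N
((p ∧ p) → p) ∧ (((q ∧ p) → p) ∨ p) = N ∧ N = N
In Łukasiewicz Ł3: p ∧ p = N ∧ N = N
(p ∧ p) → p = N → N = ⊤  [min(1, 1−½+½)]
q ∧ p = ⊤ ∧ N = N
(q ∧ p) → p = N → N = ⊤
((q ∧ p) → p) ∨ p = ⊤ ∨ N = ⊤
((p ∧ p) → p) ∧ (((q ∧ p) → p) ∨ p) = ⊤ ∧ ⊤ = ⊤
They differ because Kleene's strong three-valued logic K3 and Łukasiewicz Ł3 treat N differently under implication.

N; ⊤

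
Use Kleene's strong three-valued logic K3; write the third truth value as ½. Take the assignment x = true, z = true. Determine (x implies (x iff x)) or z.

x iff x = true iff true = true
x implies (x iff x) = true implies true = true
(x implies (x iff x)) or z = true or true = true

true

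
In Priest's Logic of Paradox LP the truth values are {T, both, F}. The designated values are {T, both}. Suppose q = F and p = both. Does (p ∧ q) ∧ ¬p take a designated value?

No

p ∧ q = both ∧ F = F
¬p = ¬both = both
(p ∧ q) ∧ ¬p = F ∧ both = F
F ∉ {T, both}.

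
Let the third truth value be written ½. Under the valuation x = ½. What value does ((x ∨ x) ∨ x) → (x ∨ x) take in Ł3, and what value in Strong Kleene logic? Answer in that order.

In Ł3: x ∨ x = ½ ∨ ½ = ½
(x ∨ x) ∨ x = ½ ∨ ½ = ½
x ∨ x = ½ ∨ ½ = ½
((x ∨ x) ∨ x) → (x ∨ x) = ½ → ½ = True  [min(1, 1−½+½)]
In Strong Kleene logic: x ∨ x = ½ ∨ ½ = ½
(x ∨ x) ∨ x = ½ ∨ ½ = ½
x ∨ x = ½ ∨ ½ = ½
((x ∨ x) ∨ x) → (x ∨ x) = ½ → ½ = ½  [¬½ ∨ ½]
They differ because Ł3 and Strong Kleene logic treat ½ differently under implication.

True; ½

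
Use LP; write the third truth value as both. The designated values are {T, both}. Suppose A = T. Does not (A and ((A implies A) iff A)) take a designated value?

A implies A = T implies T = T
(A implies A) iff A = T iff T = T
A and ((A implies A) iff A) = T and T = T
not (A and ((A implies A) iff A)) = not T = F
F ∉ {T, both}.

No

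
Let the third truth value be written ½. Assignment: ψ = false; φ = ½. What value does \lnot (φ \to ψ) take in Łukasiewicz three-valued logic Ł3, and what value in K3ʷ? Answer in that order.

In Łukasiewicz three-valued logic Ł3: φ \to ψ = ½ \to false = ½  [min(1, 1−½+0)]
\lnot (φ \to ψ) = \lnot ½ = ½
In K3ʷ: φ \to ψ = ½ \to false = ½
\lnot (φ \to ψ) = \lnot ½ = ½

½; ½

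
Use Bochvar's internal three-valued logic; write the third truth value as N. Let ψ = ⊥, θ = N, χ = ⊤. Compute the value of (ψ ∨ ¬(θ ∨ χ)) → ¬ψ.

N

θ ∨ χ = N ∨ ⊤ = N
¬(θ ∨ χ) = ¬N = N
ψ ∨ ¬(θ ∨ χ) = ⊥ ∨ N = N
¬ψ = ¬⊥ = ⊤
(ψ ∨ ¬(θ ∨ χ)) → ¬ψ = N → ⊤ = N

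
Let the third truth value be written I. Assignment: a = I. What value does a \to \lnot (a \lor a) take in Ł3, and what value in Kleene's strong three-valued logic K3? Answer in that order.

T; I

In Ł3: a \lor a = I \lor I = I
\lnot (a \lor a) = \lnot I = I
a \to \lnot (a \lor a) = I \to I = T
In Kleene's strong three-valued logic K3: a \lor a = I \lor I = I
\lnot (a \lor a) = \lnot I = I
a \to \lnot (a \lor a) = I \to I = I
They differ because Ł3 and Kleene's strong three-valued logic K3 treat I differently under implication.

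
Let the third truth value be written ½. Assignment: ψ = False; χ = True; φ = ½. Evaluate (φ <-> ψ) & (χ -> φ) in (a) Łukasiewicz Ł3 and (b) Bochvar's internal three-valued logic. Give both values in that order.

½; ½

In Łukasiewicz Ł3: φ <-> ψ = ½ <-> False = ½
χ -> φ = True -> ½ = ½
(φ <-> ψ) & (χ -> φ) = ½ & ½ = ½
In Bochvar's internal three-valued logic: φ <-> ψ = ½ <-> False = ½
χ -> φ = True -> ½ = ½  [any arg is the third value ⇒ result is the third value]
(φ <-> ψ) & (χ -> φ) = ½ & ½ = ½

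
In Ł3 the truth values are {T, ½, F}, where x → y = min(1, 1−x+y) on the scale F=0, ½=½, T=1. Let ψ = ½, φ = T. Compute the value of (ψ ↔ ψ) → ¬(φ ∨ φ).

F

ψ ↔ ψ = ½ ↔ ½ = T
φ ∨ φ = T ∨ T = T
¬(φ ∨ φ) = ¬T = F
(ψ ↔ ψ) → ¬(φ ∨ φ) = T → F = F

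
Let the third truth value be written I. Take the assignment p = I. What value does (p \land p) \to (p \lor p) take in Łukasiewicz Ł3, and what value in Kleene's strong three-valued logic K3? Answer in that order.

In Łukasiewicz Ł3: p \land p = I \land I = I
p \lor p = I \lor I = I
(p \land p) \to (p \lor p) = I \to I = true  [min(1, 1−½+½)]
In Kleene's strong three-valued logic K3: p \land p = I \land I = I
p \lor p = I \lor I = I
(p \land p) \to (p \lor p) = I \to I = I  [\lnot I \lor I]
They differ because Łukasiewicz Ł3 and Kleene's strong three-valued logic K3 treat I differently under implication.

true; I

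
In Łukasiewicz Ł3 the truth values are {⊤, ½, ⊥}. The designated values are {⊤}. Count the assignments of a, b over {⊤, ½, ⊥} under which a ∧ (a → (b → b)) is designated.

3

Designated under: (a=⊤, b=⊤); (a=⊤, b=½); (a=⊤, b=⊥).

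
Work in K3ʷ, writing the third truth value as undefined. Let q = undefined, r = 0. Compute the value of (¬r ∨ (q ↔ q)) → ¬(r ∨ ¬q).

undefined

¬r = ¬0 = 1
q ↔ q = undefined ↔ undefined = undefined
¬r ∨ (q ↔ q) = 1 ∨ undefined = undefined
¬q = ¬undefined = undefined
r ∨ ¬q = 0 ∨ undefined = undefined
¬(r ∨ ¬q) = ¬undefined = undefined
(¬r ∨ (q ↔ q)) → ¬(r ∨ ¬q) = undefined → undefined = undefined  [any arg is the third value ⇒ result is the third value]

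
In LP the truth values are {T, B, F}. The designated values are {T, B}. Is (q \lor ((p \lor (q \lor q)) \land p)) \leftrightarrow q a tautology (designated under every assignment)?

Countermodel: q=F, p=T gives F, which is not designated.

No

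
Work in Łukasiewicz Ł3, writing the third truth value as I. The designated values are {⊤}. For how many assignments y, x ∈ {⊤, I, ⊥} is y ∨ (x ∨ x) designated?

Of the 9 assignments, 5 give a value in {⊤}.

5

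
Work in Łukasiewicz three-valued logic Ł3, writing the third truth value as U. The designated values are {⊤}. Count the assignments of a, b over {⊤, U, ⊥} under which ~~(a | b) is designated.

Of the 9 assignments, 5 give a value in {⊤}.

5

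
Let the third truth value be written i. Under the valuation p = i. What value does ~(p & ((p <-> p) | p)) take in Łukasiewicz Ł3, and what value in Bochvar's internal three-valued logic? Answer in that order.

In Łukasiewicz Ł3: p <-> p = i <-> i = true
(p <-> p) | p = true | i = true
p & ((p <-> p) | p) = i & true = i
~(p & ((p <-> p) | p)) = ~i = i
In Bochvar's internal three-valued logic: p <-> p = i <-> i = i
(p <-> p) | p = i | i = i
p & ((p <-> p) | p) = i & i = i
~(p & ((p <-> p) | p)) = ~i = i

i; i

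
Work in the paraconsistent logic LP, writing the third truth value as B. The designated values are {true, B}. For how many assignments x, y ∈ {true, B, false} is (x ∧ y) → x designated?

Of the 9 assignments, 9 give a value in {true, B}.

9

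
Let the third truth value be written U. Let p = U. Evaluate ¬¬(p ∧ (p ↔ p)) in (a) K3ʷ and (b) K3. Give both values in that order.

U; U

In K3ʷ: p ↔ p = U ↔ U = U
p ∧ (p ↔ p) = U ∧ U = U
¬(p ∧ (p ↔ p)) = ¬U = U
¬¬(p ∧ (p ↔ p)) = ¬U = U
In K3: p ↔ p = U ↔ U = U
p ∧ (p ↔ p) = U ∧ U = U
¬(p ∧ (p ↔ p)) = ¬U = U
¬¬(p ∧ (p ↔ p)) = ¬U = U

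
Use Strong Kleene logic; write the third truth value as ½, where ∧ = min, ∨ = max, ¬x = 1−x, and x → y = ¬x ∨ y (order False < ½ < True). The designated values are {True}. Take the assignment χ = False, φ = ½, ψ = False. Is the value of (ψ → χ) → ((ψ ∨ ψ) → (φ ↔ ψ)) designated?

Yes

ψ → χ = False → False = True
ψ ∨ ψ = False ∨ False = False
φ ↔ ψ = ½ ↔ False = ½
(ψ ∨ ψ) → (φ ↔ ψ) = False → ½ = True
(ψ → χ) → ((ψ ∨ ψ) → (φ ↔ ψ)) = True → True = True
True ∈ {True}.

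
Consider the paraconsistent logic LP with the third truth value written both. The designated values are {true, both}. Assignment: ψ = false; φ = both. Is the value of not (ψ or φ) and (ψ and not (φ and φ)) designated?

ψ or φ = false or both = both
not (ψ or φ) = not both = both
φ and φ = both and both = both
not (φ and φ) = not both = both
ψ and not (φ and φ) = false and both = false
not (ψ or φ) and (ψ and not (φ and φ)) = both and false = false
false ∉ {true, both}.

No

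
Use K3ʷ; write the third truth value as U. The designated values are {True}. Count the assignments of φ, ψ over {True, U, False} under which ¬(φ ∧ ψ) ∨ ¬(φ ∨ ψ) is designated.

3

Designated under: (φ=True, ψ=False); (φ=False, ψ=True); (φ=False, ψ=False).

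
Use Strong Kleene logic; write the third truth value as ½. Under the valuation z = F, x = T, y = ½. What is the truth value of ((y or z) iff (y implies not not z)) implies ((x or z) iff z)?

y or z = ½ or F = ½
not z = not F = T
not not z = not T = F
y implies not not z = ½ implies F = ½  [not ½ or F]
(y or z) iff (y implies not not z) = ½ iff ½ = ½
x or z = T or F = T
(x or z) iff z = T iff F = F
((y or z) iff (y implies not not z)) implies ((x or z) iff z) = ½ implies F = ½

½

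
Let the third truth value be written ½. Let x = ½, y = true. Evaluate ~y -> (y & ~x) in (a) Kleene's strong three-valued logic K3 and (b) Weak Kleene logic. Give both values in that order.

In Kleene's strong three-valued logic K3: ~y = ~true = false
~x = ~½ = ½
y & ~x = true & ½ = ½
~y -> (y & ~x) = false -> ½ = true  [~false | ½]
In Weak Kleene logic: ~y = ~true = false
~x = ~½ = ½
y & ~x = true & ½ = ½
~y -> (y & ~x) = false -> ½ = ½  [any arg is the third value ⇒ result is the third value]
They differ because Kleene's strong three-valued logic K3 and Weak Kleene logic treat ½ differently under the binary connectives.

true; ½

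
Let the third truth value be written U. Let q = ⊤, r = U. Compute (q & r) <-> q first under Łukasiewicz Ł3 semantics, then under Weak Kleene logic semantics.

In Łukasiewicz Ł3: q & r = ⊤ & U = U
(q & r) <-> q = U <-> ⊤ = U
In Weak Kleene logic: q & r = ⊤ & U = U
(q & r) <-> q = U <-> ⊤ = U

U; U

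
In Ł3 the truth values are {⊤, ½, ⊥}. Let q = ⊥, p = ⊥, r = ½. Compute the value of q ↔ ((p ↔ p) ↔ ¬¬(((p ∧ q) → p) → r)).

p ↔ p = ⊥ ↔ ⊥ = ⊤
p ∧ q = ⊥ ∧ ⊥ = ⊥
(p ∧ q) → p = ⊥ → ⊥ = ⊤
((p ∧ q) → p) → r = ⊤ → ½ = ½  [min(1, 1−1+½)]
¬(((p ∧ q) → p) → r) = ¬½ = ½
¬¬(((p ∧ q) → p) → r) = ¬½ = ½
(p ↔ p) ↔ ¬¬(((p ∧ q) → p) → r) = ⊤ ↔ ½ = ½
q ↔ ((p ↔ p) ↔ ¬¬(((p ∧ q) → p) → r)) = ⊥ ↔ ½ = ½

½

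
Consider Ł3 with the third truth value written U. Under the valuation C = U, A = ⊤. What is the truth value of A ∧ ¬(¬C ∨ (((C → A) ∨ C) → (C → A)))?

¬C = ¬U = U
C → A = U → ⊤ = ⊤  [min(1, 1−½+1)]
(C → A) ∨ C = ⊤ ∨ U = ⊤
C → A = U → ⊤ = ⊤
((C → A) ∨ C) → (C → A) = ⊤ → ⊤ = ⊤
¬C ∨ (((C → A) ∨ C) → (C → A)) = U ∨ ⊤ = ⊤
¬(¬C ∨ (((C → A) ∨ C) → (C → A))) = ¬⊤ = ⊥
A ∧ ¬(¬C ∨ (((C → A) ∨ C) → (C → A))) = ⊤ ∧ ⊥ = ⊥

⊥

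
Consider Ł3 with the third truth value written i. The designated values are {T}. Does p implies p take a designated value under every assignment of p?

Every assignment of p over {T, i, F} gives a value in {T}.
In particular, with p=i: p implies p = T.

Yes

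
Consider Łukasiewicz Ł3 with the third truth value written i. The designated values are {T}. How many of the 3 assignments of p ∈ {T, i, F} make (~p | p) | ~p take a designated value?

2

p=T: T ✓
p=i: i ·
p=F: T ✓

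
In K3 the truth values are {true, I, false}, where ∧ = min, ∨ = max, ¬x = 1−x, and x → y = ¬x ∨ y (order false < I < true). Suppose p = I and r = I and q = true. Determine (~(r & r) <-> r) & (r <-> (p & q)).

I

r & r = I & I = I
~(r & r) = ~I = I
~(r & r) <-> r = I <-> I = I
p & q = I & true = I
r <-> (p & q) = I <-> I = I
(~(r & r) <-> r) & (r <-> (p & q)) = I & I = I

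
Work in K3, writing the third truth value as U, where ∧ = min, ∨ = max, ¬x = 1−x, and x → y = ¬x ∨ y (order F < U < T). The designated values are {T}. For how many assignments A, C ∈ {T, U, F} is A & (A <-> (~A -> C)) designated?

Designated under: (A=T, C=T); (A=T, C=U); (A=T, C=F).

3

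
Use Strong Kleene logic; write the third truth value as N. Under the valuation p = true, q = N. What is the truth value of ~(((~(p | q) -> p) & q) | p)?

p | q = true | N = true
~(p | q) = ~true = false
~(p | q) -> p = false -> true = true
(~(p | q) -> p) & q = true & N = N
((~(p | q) -> p) & q) | p = N | true = true
~(((~(p | q) -> p) & q) | p) = ~true = false

false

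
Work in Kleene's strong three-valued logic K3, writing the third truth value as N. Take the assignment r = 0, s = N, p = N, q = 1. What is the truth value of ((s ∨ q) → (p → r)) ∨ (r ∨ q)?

s ∨ q = N ∨ 1 = 1
p → r = N → 0 = N
(s ∨ q) → (p → r) = 1 → N = N
r ∨ q = 0 ∨ 1 = 1
((s ∨ q) → (p → r)) ∨ (r ∨ q) = N ∨ 1 = 1

1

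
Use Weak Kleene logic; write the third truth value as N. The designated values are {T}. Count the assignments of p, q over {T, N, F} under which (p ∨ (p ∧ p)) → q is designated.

3

Designated under: (p=T, q=T); (p=F, q=T); (p=F, q=F).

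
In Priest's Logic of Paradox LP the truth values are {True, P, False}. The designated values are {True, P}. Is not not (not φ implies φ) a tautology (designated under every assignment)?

No

Countermodel: φ=False gives False, which is not designated.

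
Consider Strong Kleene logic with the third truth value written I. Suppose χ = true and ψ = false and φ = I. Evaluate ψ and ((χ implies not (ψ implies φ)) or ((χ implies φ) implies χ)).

false

ψ implies φ = false implies I = true  [not false or I]
not (ψ implies φ) = not true = false
χ implies not (ψ implies φ) = true implies false = false
χ implies φ = true implies I = I
(χ implies φ) implies χ = I implies true = true
(χ implies not (ψ implies φ)) or ((χ implies φ) implies χ) = false or true = true
ψ and ((χ implies not (ψ implies φ)) or ((χ implies φ) implies χ)) = false and true = false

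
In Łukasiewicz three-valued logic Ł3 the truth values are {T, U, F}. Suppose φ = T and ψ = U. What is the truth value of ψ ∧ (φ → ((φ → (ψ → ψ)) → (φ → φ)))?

ψ → ψ = U → U = T  [min(1, 1−½+½)]
φ → (ψ → ψ) = T → T = T
φ → φ = T → T = T
(φ → (ψ → ψ)) → (φ → φ) = T → T = T
φ → ((φ → (ψ → ψ)) → (φ → φ)) = T → T = T
ψ ∧ (φ → ((φ → (ψ → ψ)) → (φ → φ))) = U ∧ T = U

U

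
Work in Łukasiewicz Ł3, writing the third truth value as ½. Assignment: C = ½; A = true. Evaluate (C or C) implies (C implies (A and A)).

true

C or C = ½ or ½ = ½
A and A = true and true = true
C implies (A and A) = ½ implies true = true  [min(1, 1−½+1)]
(C or C) implies (C implies (A and A)) = ½ implies true = true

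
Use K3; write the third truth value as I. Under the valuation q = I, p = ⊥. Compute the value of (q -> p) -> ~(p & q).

⊤

q -> p = I -> ⊥ = I  [~I | ⊥]
p & q = ⊥ & I = ⊥
~(p & q) = ~⊥ = ⊤
(q -> p) -> ~(p & q) = I -> ⊤ = ⊤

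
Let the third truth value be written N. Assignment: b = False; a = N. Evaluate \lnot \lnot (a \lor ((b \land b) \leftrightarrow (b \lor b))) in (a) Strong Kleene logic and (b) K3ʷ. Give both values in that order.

True; N

In Strong Kleene logic: b \land b = False \land False = False
b \lor b = False \lor False = False
(b \land b) \leftrightarrow (b \lor b) = False \leftrightarrow False = True
a \lor ((b \land b) \leftrightarrow (b \lor b)) = N \lor True = True
\lnot (a \lor ((b \land b) \leftrightarrow (b \lor b))) = \lnot True = False
\lnot \lnot (a \lor ((b \land b) \leftrightarrow (b \lor b))) = \lnot False = True
In K3ʷ: b \land b = False \land False = False
b \lor b = False \lor False = False
(b \land b) \leftrightarrow (b \lor b) = False \leftrightarrow False = True
a \lor ((b \land b) \leftrightarrow (b \lor b)) = N \lor True = N
\lnot (a \lor ((b \land b) \leftrightarrow (b \lor b))) = \lnot N = N
\lnot \lnot (a \lor ((b \land b) \leftrightarrow (b \lor b))) = \lnot N = N
They differ because Strong Kleene logic and K3ʷ treat N differently under the binary connectives.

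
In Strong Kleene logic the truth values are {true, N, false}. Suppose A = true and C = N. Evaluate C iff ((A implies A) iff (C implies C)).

A implies A = true implies true = true
C implies C = N implies N = N  [not N or N]
(A implies A) iff (C implies C) = true iff N = N
C iff ((A implies A) iff (C implies C)) = N iff N = N

N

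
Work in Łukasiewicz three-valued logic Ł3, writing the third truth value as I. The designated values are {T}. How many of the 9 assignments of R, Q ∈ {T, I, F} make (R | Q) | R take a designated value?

5

Of the 9 assignments, 5 give a value in {T}.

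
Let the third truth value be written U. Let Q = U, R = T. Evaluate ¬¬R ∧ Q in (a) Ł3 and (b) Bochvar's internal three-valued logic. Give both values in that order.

In Ł3: ¬R = ¬T = F
¬¬R = ¬F = T
¬¬R ∧ Q = T ∧ U = U
In Bochvar's internal three-valued logic: ¬R = ¬T = F
¬¬R = ¬F = T
¬¬R ∧ Q = T ∧ U = U

U; U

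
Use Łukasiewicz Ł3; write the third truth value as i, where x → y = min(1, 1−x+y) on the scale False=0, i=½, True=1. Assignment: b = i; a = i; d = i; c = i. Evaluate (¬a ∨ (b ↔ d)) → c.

¬a = ¬i = i
b ↔ d = i ↔ i = True
¬a ∨ (b ↔ d) = i ∨ True = True
(¬a ∨ (b ↔ d)) → c = True → i = i

i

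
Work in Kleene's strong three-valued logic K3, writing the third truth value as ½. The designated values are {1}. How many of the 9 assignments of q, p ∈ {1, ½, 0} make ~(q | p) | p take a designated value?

4

Designated under: (q=1, p=1); (q=½, p=1); (q=0, p=1); (q=0, p=0).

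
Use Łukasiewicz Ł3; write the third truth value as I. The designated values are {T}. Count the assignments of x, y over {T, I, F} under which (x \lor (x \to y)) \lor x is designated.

8

Of the 9 assignments, 8 give a value in {T}.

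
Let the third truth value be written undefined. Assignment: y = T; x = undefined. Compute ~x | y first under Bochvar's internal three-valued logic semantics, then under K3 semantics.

undefined; T

In Bochvar's internal three-valued logic: ~x = ~undefined = undefined
~x | y = undefined | T = undefined
In K3: ~x = ~undefined = undefined
~x | y = undefined | T = T
They differ because Bochvar's internal three-valued logic and K3 treat undefined differently under the binary connectives.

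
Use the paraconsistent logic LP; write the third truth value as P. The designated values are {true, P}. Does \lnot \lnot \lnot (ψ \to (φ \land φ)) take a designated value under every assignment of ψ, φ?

No

Countermodel: ψ=true, φ=true gives false, which is not designated.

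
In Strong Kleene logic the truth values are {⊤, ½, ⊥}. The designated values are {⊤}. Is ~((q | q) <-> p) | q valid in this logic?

No

Countermodel: q=½, p=⊤ gives ½, which is not designated.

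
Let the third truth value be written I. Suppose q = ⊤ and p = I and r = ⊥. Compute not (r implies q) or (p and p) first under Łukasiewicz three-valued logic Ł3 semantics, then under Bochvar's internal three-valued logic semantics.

In Łukasiewicz three-valued logic Ł3: r implies q = ⊥ implies ⊤ = ⊤
not (r implies q) = not ⊤ = ⊥
p and p = I and I = I
not (r implies q) or (p and p) = ⊥ or I = I
In Bochvar's internal three-valued logic: r implies q = ⊥ implies ⊤ = ⊤
not (r implies q) = not ⊤ = ⊥
p and p = I and I = I
not (r implies q) or (p and p) = ⊥ or I = I

I; I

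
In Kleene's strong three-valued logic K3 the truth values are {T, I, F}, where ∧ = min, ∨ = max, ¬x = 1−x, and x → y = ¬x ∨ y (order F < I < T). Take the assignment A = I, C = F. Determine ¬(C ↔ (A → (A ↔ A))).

I

A ↔ A = I ↔ I = I
A → (A ↔ A) = I → I = I  [¬I ∨ I]
C ↔ (A → (A ↔ A)) = F ↔ I = I
¬(C ↔ (A → (A ↔ A))) = ¬I = I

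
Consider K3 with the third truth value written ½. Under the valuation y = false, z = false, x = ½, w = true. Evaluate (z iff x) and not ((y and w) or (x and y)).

z iff x = false iff ½ = ½
y and w = false and true = false
x and y = ½ and false = false
(y and w) or (x and y) = false or false = false
not ((y and w) or (x and y)) = not false = true
(z iff x) and not ((y and w) or (x and y)) = ½ and true = ½

½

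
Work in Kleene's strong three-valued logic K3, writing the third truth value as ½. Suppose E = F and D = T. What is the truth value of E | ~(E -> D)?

F

E -> D = F -> T = T
~(E -> D) = ~T = F
E | ~(E -> D) = F | F = F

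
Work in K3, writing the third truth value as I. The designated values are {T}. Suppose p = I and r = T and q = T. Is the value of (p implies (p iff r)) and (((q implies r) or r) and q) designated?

p iff r = I iff T = I
p implies (p iff r) = I implies I = I  [not I or I]
q implies r = T implies T = T
(q implies r) or r = T or T = T
((q implies r) or r) and q = T and T = T
(p implies (p iff r)) and (((q implies r) or r) and q) = I and T = I
I ∉ {T}.

No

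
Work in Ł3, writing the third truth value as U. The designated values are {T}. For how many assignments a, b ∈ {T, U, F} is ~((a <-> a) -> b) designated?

3

Designated under: (a=T, b=F); (a=U, b=F); (a=F, b=F).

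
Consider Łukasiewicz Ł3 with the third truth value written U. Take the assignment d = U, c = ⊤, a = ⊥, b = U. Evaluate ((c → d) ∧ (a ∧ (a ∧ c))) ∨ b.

U

c → d = ⊤ → U = U  [min(1, 1−1+½)]
a ∧ c = ⊥ ∧ ⊤ = ⊥
a ∧ (a ∧ c) = ⊥ ∧ ⊥ = ⊥
(c → d) ∧ (a ∧ (a ∧ c)) = U ∧ ⊥ = ⊥
((c → d) ∧ (a ∧ (a ∧ c))) ∨ b = ⊥ ∨ U = U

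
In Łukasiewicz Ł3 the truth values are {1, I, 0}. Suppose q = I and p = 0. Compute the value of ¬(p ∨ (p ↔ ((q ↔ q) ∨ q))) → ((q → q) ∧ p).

q ↔ q = I ↔ I = 1
(q ↔ q) ∨ q = 1 ∨ I = 1
p ↔ ((q ↔ q) ∨ q) = 0 ↔ 1 = 0
p ∨ (p ↔ ((q ↔ q) ∨ q)) = 0 ∨ 0 = 0
¬(p ∨ (p ↔ ((q ↔ q) ∨ q))) = ¬0 = 1
q → q = I → I = 1
(q → q) ∧ p = 1 ∧ 0 = 0
¬(p ∨ (p ↔ ((q ↔ q) ∨ q))) → ((q → q) ∧ p) = 1 → 0 = 0

0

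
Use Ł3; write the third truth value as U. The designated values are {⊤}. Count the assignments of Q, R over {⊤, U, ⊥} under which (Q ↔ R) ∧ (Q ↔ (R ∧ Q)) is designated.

3

Designated under: (Q=⊤, R=⊤); (Q=U, R=U); (Q=⊥, R=⊥).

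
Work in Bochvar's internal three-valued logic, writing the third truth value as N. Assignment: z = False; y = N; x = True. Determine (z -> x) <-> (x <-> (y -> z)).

N

z -> x = False -> True = True
y -> z = N -> False = N
x <-> (y -> z) = True <-> N = N
(z -> x) <-> (x <-> (y -> z)) = True <-> N = N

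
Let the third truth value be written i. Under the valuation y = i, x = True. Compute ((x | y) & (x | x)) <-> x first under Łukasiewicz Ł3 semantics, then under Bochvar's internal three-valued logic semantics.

True; i

In Łukasiewicz Ł3: x | y = True | i = True
x | x = True | True = True
(x | y) & (x | x) = True & True = True
((x | y) & (x | x)) <-> x = True <-> True = True
In Bochvar's internal three-valued logic: x | y = True | i = i
x | x = True | True = True
(x | y) & (x | x) = i & True = i
((x | y) & (x | x)) <-> x = i <-> True = i
They differ because Łukasiewicz Ł3 and Bochvar's internal three-valued logic treat i differently under the binary connectives.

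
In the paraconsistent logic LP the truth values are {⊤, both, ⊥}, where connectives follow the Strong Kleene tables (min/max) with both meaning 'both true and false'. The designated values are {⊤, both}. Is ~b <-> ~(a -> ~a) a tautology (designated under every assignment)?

Countermodel: b=⊤, a=⊤ gives ⊥, which is not designated.

No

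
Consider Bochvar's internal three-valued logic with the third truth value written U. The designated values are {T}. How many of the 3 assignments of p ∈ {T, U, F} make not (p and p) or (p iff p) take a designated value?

2

p=T: T ✓
p=U: U ·
p=F: T ✓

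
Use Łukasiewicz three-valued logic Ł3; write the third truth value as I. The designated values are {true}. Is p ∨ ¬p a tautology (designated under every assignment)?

Countermodel: p=I gives I, which is not designated.

No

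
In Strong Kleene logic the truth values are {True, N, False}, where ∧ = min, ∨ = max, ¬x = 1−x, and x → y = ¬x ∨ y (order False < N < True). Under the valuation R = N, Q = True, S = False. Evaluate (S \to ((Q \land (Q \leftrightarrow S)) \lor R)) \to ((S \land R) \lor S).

False

Q \leftrightarrow S = True \leftrightarrow False = False
Q \land (Q \leftrightarrow S) = True \land False = False
(Q \land (Q \leftrightarrow S)) \lor R = False \lor N = N
S \to ((Q \land (Q \leftrightarrow S)) \lor R) = False \to N = True  [\lnot False \lor N]
S \land R = False \land N = False
(S \land R) \lor S = False \lor False = False
(S \to ((Q \land (Q \leftrightarrow S)) \lor R)) \to ((S \land R) \lor S) = True \to False = False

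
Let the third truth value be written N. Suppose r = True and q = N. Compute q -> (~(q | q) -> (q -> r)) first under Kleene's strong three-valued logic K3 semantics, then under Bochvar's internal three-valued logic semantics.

True; N

In Kleene's strong three-valued logic K3: q | q = N | N = N
~(q | q) = ~N = N
q -> r = N -> True = True  [~N | True]
~(q | q) -> (q -> r) = N -> True = True
q -> (~(q | q) -> (q -> r)) = N -> True = True
In Bochvar's internal three-valued logic: q | q = N | N = N
~(q | q) = ~N = N
q -> r = N -> True = N  [any arg is the third value ⇒ result is the third value]
~(q | q) -> (q -> r) = N -> N = N
q -> (~(q | q) -> (q -> r)) = N -> N = N
They differ because Kleene's strong three-valued logic K3 and Bochvar's internal three-valued logic treat N differently under the binary connectives.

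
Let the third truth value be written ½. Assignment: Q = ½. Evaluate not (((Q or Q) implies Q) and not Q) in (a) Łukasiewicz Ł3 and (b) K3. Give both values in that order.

½; ½

In Łukasiewicz Ł3: Q or Q = ½ or ½ = ½
(Q or Q) implies Q = ½ implies ½ = true  [min(1, 1−½+½)]
not Q = not ½ = ½
((Q or Q) implies Q) and not Q = true and ½ = ½
not (((Q or Q) implies Q) and not Q) = not ½ = ½
In K3: Q or Q = ½ or ½ = ½
(Q or Q) implies Q = ½ implies ½ = ½
not Q = not ½ = ½
((Q or Q) implies Q) and not Q = ½ and ½ = ½
not (((Q or Q) implies Q) and not Q) = not ½ = ½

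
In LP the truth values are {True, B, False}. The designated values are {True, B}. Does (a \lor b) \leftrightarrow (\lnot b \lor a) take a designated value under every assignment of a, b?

No

Countermodel: a=False, b=True gives False, which is not designated.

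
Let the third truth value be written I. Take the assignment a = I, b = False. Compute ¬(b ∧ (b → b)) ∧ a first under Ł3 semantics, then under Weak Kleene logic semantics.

I; I

In Ł3: b → b = False → False = True
b ∧ (b → b) = False ∧ True = False
¬(b ∧ (b → b)) = ¬False = True
¬(b ∧ (b → b)) ∧ a = True ∧ I = I
In Weak Kleene logic: b → b = False → False = True
b ∧ (b → b) = False ∧ True = False
¬(b ∧ (b → b)) = ¬False = True
¬(b ∧ (b → b)) ∧ a = True ∧ I = I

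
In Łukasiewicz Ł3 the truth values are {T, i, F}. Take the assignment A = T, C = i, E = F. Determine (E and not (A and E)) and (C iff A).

F

A and E = T and F = F
not (A and E) = not F = T
E and not (A and E) = F and T = F
C iff A = i iff T = i  [1 − |½−1|]
(E and not (A and E)) and (C iff A) = F and i = F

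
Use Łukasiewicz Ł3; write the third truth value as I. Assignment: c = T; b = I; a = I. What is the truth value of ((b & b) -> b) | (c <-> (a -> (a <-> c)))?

T

b & b = I & I = I
(b & b) -> b = I -> I = T  [min(1, 1−½+½)]
a <-> c = I <-> T = I
a -> (a <-> c) = I -> I = T
c <-> (a -> (a <-> c)) = T <-> T = T
((b & b) -> b) | (c <-> (a -> (a <-> c))) = T | T = T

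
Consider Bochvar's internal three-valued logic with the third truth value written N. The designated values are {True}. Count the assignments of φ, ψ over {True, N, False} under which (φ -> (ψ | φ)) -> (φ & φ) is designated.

Designated under: (φ=True, ψ=True); (φ=True, ψ=False).

2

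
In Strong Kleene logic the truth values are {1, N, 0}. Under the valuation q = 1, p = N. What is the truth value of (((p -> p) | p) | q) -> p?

N

p -> p = N -> N = N  [~N | N]
(p -> p) | p = N | N = N
((p -> p) | p) | q = N | 1 = 1
(((p -> p) | p) | q) -> p = 1 -> N = N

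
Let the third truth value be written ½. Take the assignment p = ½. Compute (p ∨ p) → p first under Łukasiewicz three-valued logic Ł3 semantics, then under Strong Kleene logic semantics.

In Łukasiewicz three-valued logic Ł3: p ∨ p = ½ ∨ ½ = ½
(p ∨ p) → p = ½ → ½ = T  [min(1, 1−½+½)]
In Strong Kleene logic: p ∨ p = ½ ∨ ½ = ½
(p ∨ p) → p = ½ → ½ = ½  [¬½ ∨ ½]
They differ because Łukasiewicz three-valued logic Ł3 and Strong Kleene logic treat ½ differently under implication.

T; ½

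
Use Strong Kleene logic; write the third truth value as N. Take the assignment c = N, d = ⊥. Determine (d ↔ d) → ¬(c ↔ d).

d ↔ d = ⊥ ↔ ⊥ = ⊤
c ↔ d = N ↔ ⊥ = N
¬(c ↔ d) = ¬N = N
(d ↔ d) → ¬(c ↔ d) = ⊤ → N = N

N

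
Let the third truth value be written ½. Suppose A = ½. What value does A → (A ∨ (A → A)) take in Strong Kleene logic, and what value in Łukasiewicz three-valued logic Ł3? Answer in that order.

In Strong Kleene logic: A → A = ½ → ½ = ½
A ∨ (A → A) = ½ ∨ ½ = ½
A → (A ∨ (A → A)) = ½ → ½ = ½
In Łukasiewicz three-valued logic Ł3: A → A = ½ → ½ = True  [min(1, 1−½+½)]
A ∨ (A → A) = ½ ∨ True = True
A → (A ∨ (A → A)) = ½ → True = True
They differ because Strong Kleene logic and Łukasiewicz three-valued logic Ł3 treat ½ differently under implication.

½; True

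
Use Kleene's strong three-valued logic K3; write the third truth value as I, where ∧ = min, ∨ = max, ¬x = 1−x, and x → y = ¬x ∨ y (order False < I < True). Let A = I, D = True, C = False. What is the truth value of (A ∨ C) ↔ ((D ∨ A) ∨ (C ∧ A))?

I

A ∨ C = I ∨ False = I
D ∨ A = True ∨ I = True
C ∧ A = False ∧ I = False
(D ∨ A) ∨ (C ∧ A) = True ∨ False = True
(A ∨ C) ↔ ((D ∨ A) ∨ (C ∧ A)) = I ↔ True = I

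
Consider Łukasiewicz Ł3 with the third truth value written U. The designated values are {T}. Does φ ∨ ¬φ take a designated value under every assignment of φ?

Countermodel: φ=U gives U, which is not designated.

No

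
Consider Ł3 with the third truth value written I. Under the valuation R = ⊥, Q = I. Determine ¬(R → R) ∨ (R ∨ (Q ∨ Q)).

R → R = ⊥ → ⊥ = ⊤
¬(R → R) = ¬⊤ = ⊥
Q ∨ Q = I ∨ I = I
R ∨ (Q ∨ Q) = ⊥ ∨ I = I
¬(R → R) ∨ (R ∨ (Q ∨ Q)) = ⊥ ∨ I = I

I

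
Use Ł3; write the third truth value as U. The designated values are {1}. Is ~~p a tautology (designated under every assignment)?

Countermodel: p=U gives U, which is not designated.

No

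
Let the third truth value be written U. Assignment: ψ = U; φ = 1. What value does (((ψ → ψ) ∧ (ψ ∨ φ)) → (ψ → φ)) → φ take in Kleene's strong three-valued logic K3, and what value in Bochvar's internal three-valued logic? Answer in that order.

1; U

In Kleene's strong three-valued logic K3: ψ → ψ = U → U = U  [¬U ∨ U]
ψ ∨ φ = U ∨ 1 = 1
(ψ → ψ) ∧ (ψ ∨ φ) = U ∧ 1 = U
ψ → φ = U → 1 = 1
((ψ → ψ) ∧ (ψ ∨ φ)) → (ψ → φ) = U → 1 = 1
(((ψ → ψ) ∧ (ψ ∨ φ)) → (ψ → φ)) → φ = 1 → 1 = 1
In Bochvar's internal three-valued logic: ψ → ψ = U → U = U  [any arg is the third value ⇒ result is the third value]
ψ ∨ φ = U ∨ 1 = U
(ψ → ψ) ∧ (ψ ∨ φ) = U ∧ U = U
ψ → φ = U → 1 = U
((ψ → ψ) ∧ (ψ ∨ φ)) → (ψ → φ) = U → U = U
(((ψ → ψ) ∧ (ψ ∨ φ)) → (ψ → φ)) → φ = U → 1 = U
They differ because Kleene's strong three-valued logic K3 and Bochvar's internal three-valued logic treat U differently under the binary connectives.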